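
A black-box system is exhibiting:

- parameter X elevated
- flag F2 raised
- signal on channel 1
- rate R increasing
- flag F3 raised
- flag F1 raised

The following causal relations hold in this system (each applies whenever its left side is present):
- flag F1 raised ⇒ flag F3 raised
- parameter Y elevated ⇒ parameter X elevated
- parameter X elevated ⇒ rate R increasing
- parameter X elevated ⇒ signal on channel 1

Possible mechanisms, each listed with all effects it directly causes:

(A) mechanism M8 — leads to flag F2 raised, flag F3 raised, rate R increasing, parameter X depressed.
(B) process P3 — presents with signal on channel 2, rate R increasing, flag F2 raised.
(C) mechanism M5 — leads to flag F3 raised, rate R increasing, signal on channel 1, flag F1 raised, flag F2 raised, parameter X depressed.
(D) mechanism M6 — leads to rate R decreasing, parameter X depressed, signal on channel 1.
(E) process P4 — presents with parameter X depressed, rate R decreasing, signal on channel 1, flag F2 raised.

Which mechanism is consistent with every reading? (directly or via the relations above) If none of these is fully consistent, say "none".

Checking each candidate against the observations:
(A) mechanism M8 — parameter X elevated NO; flag F2 raised yes; signal on channel 1 NO; rate R increasing yes; flag F3 raised yes; flag F1 raised NO
(B) process P3 — parameter X elevated NO; flag F2 raised yes; signal on channel 1 NO; rate R increasing yes; flag F3 raised NO; flag F1 raised NO
(C) mechanism M5 — fails on parameter X elevated (predicts parameter X depressed, not parameter X elevated)
(D) mechanism M6 — parameter X elevated NO; flag F2 raised NO; signal on channel 1 yes; rate R increasing NO; flag F3 raised NO; flag F1 raised NO
(E) process P4 — fails on parameter X elevated, rate R increasing, flag F3 raised, flag F1 raised (predicts parameter X depressed, not parameter X elevated; predicts rate R decreasing, not rate R increasing)
No candidate is consistent with all observations.

none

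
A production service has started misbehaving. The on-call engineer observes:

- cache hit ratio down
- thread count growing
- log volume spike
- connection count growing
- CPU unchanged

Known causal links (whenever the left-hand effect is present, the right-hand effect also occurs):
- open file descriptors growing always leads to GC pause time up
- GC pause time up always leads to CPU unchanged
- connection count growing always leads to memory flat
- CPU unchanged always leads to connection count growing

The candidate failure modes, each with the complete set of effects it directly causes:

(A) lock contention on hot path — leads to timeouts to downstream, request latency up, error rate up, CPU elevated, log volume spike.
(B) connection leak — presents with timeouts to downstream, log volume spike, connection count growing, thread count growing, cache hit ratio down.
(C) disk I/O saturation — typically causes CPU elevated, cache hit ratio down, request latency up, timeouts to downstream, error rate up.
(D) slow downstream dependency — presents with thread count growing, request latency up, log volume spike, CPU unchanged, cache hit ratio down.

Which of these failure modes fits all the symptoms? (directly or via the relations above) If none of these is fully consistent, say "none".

D

Checking each candidate against the observations:
(A) lock contention on hot path — cache hit ratio down -; thread count growing -; log volume spike +; connection count growing -; CPU unchanged -
(B) connection leak — does not account for CPU unchanged
(C) disk I/O saturation — fails on thread count growing, log volume spike, connection count growing, CPU unchanged (predicts CPU elevated, not CPU unchanged)
(D) slow downstream dependency — accounts for every observation (connection count growing by CPU unchanged → connection count growing)
(D) is the only candidate with no mismatches.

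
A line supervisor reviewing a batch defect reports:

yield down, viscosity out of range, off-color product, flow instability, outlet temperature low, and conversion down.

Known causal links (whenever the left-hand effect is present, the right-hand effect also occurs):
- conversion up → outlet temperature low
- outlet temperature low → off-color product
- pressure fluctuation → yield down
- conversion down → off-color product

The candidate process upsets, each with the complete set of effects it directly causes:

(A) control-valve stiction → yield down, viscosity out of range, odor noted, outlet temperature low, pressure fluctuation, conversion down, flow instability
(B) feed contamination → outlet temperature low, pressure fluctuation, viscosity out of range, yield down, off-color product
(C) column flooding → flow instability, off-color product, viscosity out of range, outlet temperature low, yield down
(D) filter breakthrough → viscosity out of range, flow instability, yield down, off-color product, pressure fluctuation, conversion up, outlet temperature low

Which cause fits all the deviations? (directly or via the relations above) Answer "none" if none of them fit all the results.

Checking each candidate against the observations:
(A) control-valve stiction — yield down +; viscosity out of range +; off-color product + (through outlet temperature low → off-color product); flow instability +; outlet temperature low +; conversion down +
(B) feed contamination — yield down +; viscosity out of range +; off-color product +; flow instability -; outlet temperature low +; conversion down -
(C) column flooding — yield down +; viscosity out of range +; off-color product +; flow instability +; outlet temperature low +; conversion down -
(D) filter breakthrough — yield down +; viscosity out of range +; off-color product +; flow instability +; outlet temperature low +; conversion down -
(A) alone accounts for all the evidence.

A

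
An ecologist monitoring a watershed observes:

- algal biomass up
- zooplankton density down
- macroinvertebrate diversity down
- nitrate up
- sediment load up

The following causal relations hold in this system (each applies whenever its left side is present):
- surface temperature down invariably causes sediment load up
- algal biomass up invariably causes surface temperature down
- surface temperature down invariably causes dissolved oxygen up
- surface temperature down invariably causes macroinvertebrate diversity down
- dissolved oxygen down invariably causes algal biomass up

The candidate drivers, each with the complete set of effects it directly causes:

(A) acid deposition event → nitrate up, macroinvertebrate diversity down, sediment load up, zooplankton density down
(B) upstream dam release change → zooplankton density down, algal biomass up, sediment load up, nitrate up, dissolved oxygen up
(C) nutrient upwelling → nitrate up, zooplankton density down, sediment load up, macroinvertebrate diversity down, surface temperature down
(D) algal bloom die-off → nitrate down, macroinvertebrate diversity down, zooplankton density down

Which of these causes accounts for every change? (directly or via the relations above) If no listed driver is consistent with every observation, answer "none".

B

For each candidate, compare predicted effects to what was observed:
(A) acid deposition event — algal biomass up ✗; zooplankton density down ✓; macroinvertebrate diversity down ✓; nitrate up ✓; sediment load up ✓
(B) upstream dam release change — accounts for every observation (macroinvertebrate diversity down via algal biomass up → surface temperature down → macroinvertebrate diversity down)
(C) nutrient upwelling — algal biomass up ✗; zooplankton density down ✓; macroinvertebrate diversity down ✓; nitrate up ✓; sediment load up ✓
(D) algal bloom die-off — fails on algal biomass up, nitrate up, sediment load up (predicts nitrate down, not nitrate up)
(B) is the only candidate with no mismatches.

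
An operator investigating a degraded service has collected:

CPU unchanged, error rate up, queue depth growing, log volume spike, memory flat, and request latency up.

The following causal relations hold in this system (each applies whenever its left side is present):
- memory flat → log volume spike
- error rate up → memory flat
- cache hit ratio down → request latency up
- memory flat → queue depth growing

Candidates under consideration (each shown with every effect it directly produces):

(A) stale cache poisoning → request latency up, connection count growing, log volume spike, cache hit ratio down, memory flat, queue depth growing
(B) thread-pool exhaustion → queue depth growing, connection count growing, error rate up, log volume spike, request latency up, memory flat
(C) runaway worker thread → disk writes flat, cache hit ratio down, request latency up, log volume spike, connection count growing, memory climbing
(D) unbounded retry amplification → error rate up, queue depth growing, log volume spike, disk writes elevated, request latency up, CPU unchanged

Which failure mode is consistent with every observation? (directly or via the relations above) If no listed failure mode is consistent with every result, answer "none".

D

Per-candidate check:
(A) stale cache poisoning — does not account for CPU unchanged, error rate up
(B) thread-pool exhaustion — CPU unchanged -; error rate up +; queue depth growing +; log volume spike +; memory flat +; request latency up +
(C) runaway worker thread — CPU unchanged -; error rate up -; queue depth growing -; log volume spike +; memory flat -; request latency up +
(D) unbounded retry amplification — accounts for every observation (memory flat via error rate up → memory flat)
(D) is the only candidate with no mismatches.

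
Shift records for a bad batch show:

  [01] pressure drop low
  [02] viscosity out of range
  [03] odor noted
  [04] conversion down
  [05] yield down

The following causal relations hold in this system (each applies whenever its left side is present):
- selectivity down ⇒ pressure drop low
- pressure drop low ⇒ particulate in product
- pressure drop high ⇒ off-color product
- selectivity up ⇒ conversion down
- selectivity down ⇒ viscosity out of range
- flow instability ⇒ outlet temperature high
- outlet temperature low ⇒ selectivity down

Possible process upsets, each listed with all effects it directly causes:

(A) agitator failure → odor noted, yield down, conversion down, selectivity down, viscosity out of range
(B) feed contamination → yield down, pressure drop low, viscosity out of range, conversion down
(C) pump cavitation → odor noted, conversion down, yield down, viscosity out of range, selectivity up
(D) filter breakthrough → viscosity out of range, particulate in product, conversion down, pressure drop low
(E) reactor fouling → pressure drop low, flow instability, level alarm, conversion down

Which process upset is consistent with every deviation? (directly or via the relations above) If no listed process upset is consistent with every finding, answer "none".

Testing each hypothesis:
(A) agitator failure — pressure drop low ✓ (through selectivity down → pressure drop low); viscosity out of range ✓; odor noted ✓; conversion down ✓; yield down ✓
(B) feed contamination — pressure drop low ✓; viscosity out of range ✓; odor noted ✗; conversion down ✓; yield down ✓
(C) pump cavitation — pressure drop low ✗; viscosity out of range ✓; odor noted ✓; conversion down ✓; yield down ✓
(D) filter breakthrough — does not account for odor noted, yield down
(E) reactor fouling — pressure drop low ✓; viscosity out of range ✗; odor noted ✗; conversion down ✓; yield down ✗
Only (A) is consistent with every observation.

A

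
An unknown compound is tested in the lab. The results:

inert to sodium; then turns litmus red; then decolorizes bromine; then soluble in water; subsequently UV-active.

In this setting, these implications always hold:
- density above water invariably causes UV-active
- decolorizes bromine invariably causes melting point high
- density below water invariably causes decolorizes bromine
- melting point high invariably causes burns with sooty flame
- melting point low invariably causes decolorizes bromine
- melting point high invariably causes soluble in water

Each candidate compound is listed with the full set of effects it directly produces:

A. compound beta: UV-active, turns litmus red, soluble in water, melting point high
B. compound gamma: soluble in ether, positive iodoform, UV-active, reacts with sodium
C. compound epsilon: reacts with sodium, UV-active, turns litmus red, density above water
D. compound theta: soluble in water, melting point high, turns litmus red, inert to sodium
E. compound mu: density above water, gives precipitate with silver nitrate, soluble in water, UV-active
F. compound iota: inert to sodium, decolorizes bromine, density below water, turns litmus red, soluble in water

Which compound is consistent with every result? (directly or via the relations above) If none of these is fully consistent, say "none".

Testing each hypothesis:
(A) compound beta — inert to sodium ✗; turns litmus red ✓; decolorizes bromine ✗; soluble in water ✓; UV-active ✓
(B) compound gamma — inert to sodium ✗; turns litmus red ✗; decolorizes bromine ✗; soluble in water ✗; UV-active ✓
(C) compound epsilon — inert to sodium ✗; turns litmus red ✓; decolorizes bromine ✗; soluble in water ✗; UV-active ✓
(D) compound theta — inert to sodium ✓; turns litmus red ✓; decolorizes bromine ✗; soluble in water ✓; UV-active ✗
(E) compound mu — inert to sodium ✗; turns litmus red ✗; decolorizes bromine ✗; soluble in water ✓; UV-active ✓
(F) compound iota — does not account for UV-active
No candidate is consistent with all observations.

none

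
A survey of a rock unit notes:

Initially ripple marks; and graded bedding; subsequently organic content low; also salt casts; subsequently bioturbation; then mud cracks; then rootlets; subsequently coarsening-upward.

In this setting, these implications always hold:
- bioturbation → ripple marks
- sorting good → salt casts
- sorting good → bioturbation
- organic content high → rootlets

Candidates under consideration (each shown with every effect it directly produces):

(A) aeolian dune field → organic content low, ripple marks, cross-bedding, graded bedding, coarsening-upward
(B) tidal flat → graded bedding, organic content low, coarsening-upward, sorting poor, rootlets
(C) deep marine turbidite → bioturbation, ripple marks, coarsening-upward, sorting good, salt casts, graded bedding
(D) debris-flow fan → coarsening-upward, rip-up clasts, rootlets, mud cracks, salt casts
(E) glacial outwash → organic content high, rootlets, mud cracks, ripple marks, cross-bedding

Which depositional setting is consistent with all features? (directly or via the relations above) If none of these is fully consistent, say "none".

Checking each candidate against the observations:
(A) aeolian dune field — does not account for salt casts, bioturbation, mud cracks, rootlets
(B) tidal flat — does not account for ripple marks, salt casts, bioturbation, mud cracks
(C) deep marine turbidite — does not account for organic content low, mud cracks, rootlets
(D) debris-flow fan — does not account for ripple marks, graded bedding, organic content low, bioturbation
(E) glacial outwash — ripple marks +; graded bedding -; organic content low -; salt casts -; bioturbation -; mud cracks +; rootlets +; coarsening-upward -
Every candidate fails on at least one observation.

none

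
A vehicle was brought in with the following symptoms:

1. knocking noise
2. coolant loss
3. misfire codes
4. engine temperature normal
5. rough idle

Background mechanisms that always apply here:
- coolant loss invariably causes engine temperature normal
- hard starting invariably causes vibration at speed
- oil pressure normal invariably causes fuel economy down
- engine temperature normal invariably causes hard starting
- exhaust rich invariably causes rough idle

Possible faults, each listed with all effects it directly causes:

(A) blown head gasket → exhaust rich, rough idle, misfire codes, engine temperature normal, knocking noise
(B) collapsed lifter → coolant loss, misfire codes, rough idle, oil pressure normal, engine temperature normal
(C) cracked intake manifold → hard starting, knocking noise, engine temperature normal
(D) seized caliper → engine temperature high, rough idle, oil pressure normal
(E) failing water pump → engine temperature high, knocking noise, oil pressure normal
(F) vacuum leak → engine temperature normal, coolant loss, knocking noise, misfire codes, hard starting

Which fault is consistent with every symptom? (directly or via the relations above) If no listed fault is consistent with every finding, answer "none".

Checking each candidate against the observations:
(A) blown head gasket — does not account for coolant loss
(B) collapsed lifter — knocking noise -; coolant loss +; misfire codes +; engine temperature normal +; rough idle +
(C) cracked intake manifold — knocking noise +; coolant loss -; misfire codes -; engine temperature normal +; rough idle -
(D) seized caliper — knocking noise -; coolant loss -; misfire codes -; engine temperature normal -; rough idle +
(E) failing water pump — knocking noise +; coolant loss -; misfire codes -; engine temperature normal -; rough idle -
(F) vacuum leak — knocking noise +; coolant loss +; misfire codes +; engine temperature normal +; rough idle -
Every candidate fails on at least one observation.

none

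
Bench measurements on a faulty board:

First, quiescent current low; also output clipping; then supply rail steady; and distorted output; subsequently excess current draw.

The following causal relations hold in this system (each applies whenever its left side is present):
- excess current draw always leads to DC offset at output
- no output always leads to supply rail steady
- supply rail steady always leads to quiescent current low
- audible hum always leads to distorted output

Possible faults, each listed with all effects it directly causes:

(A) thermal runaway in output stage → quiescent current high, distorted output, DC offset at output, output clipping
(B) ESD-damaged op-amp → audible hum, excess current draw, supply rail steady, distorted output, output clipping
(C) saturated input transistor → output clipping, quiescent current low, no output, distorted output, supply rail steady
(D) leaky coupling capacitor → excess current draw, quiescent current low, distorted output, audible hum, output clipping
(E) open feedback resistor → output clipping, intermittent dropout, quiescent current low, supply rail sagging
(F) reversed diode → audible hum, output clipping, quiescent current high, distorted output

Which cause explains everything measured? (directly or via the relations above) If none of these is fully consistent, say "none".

B

Testing each hypothesis:
(A) thermal runaway in output stage — fails on quiescent current low, supply rail steady, excess current draw (predicts quiescent current high, not quiescent current low)
(B) ESD-damaged op-amp — accounts for every observation (quiescent current low via supply rail steady → quiescent current low)
(C) saturated input transistor — quiescent current low ✓; output clipping ✓; supply rail steady ✓; distorted output ✓; excess current draw ✗
(D) leaky coupling capacitor — quiescent current low ✓; output clipping ✓; supply rail steady ✗; distorted output ✓; excess current draw ✓
(E) open feedback resistor — quiescent current low ✓; output clipping ✓; supply rail steady ✗; distorted output ✗; excess current draw ✗
(F) reversed diode — quiescent current low ✗; output clipping ✓; supply rail steady ✗; distorted output ✓; excess current draw ✗
(B) is the only candidate with no mismatches.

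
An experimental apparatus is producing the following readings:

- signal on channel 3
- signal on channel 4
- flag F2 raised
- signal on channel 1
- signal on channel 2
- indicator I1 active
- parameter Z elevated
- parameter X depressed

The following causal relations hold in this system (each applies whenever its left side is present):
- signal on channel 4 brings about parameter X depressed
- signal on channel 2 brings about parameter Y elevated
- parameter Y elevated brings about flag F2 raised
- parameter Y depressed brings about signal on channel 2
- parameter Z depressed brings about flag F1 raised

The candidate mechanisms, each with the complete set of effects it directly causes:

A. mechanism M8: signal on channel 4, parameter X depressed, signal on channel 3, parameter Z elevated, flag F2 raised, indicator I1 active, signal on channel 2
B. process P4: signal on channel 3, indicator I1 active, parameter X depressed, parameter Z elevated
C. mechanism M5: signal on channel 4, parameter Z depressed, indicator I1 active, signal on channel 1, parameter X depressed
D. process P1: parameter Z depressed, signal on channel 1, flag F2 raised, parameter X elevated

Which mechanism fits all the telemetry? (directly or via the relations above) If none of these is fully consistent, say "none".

Per-candidate check:
(A) mechanism M8 — signal on channel 3 +; signal on channel 4 +; flag F2 raised +; signal on channel 1 -; signal on channel 2 +; indicator I1 active +; parameter Z elevated +; parameter X depressed +
(B) process P4 — does not account for signal on channel 4, flag F2 raised, signal on channel 1, signal on channel 2
(C) mechanism M5 — fails on signal on channel 3, flag F2 raised, signal on channel 2, parameter Z elevated (predicts parameter Z depressed, not parameter Z elevated)
(D) process P1 — fails on signal on channel 3, signal on channel 4, signal on channel 2, indicator I1 active, parameter Z elevated, parameter X depressed (predicts parameter Z depressed, not parameter Z elevated; predicts parameter X elevated, not parameter X depressed)
None of the listed candidates fits everything.

none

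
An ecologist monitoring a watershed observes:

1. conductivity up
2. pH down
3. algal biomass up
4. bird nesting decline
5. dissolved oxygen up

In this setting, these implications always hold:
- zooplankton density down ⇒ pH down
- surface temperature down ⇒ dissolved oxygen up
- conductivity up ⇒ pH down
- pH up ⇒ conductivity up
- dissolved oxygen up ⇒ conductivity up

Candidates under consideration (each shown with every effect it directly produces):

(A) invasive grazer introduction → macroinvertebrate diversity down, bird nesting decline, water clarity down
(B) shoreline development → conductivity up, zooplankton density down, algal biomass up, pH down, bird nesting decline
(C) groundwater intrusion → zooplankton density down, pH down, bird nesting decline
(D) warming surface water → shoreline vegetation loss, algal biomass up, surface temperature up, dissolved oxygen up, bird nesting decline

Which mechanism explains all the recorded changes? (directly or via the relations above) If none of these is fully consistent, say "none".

D

Per-candidate check:
(A) invasive grazer introduction — conductivity up -; pH down -; algal biomass up -; bird nesting decline +; dissolved oxygen up -
(B) shoreline development — does not account for dissolved oxygen up
(C) groundwater intrusion — does not account for conductivity up, algal biomass up, dissolved oxygen up
(D) warming surface water — conductivity up + (through dissolved oxygen up → conductivity up); pH down + (through dissolved oxygen up → conductivity up → pH down); algal biomass up +; bird nesting decline +; dissolved oxygen up +
Only (D) is consistent with every observation.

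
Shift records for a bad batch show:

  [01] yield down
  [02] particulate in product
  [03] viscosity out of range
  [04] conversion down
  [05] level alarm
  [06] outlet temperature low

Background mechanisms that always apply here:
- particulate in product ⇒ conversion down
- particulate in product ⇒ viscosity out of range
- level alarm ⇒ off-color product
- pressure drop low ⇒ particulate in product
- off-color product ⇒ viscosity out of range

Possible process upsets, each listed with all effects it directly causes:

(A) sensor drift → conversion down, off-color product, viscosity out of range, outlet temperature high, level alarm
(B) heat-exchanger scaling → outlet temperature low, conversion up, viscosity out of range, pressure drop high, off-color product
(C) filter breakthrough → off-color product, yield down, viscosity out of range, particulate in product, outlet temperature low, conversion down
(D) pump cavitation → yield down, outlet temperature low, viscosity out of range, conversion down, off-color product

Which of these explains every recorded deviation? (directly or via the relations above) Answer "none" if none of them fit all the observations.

none

Testing each hypothesis:
(A) sensor drift — fails on yield down, particulate in product, outlet temperature low (predicts outlet temperature high, not outlet temperature low)
(B) heat-exchanger scaling — yield down -; particulate in product -; viscosity out of range +; conversion down -; level alarm -; outlet temperature low +
(C) filter breakthrough — yield down +; particulate in product +; viscosity out of range +; conversion down +; level alarm -; outlet temperature low +
(D) pump cavitation — yield down +; particulate in product -; viscosity out of range +; conversion down +; level alarm -; outlet temperature low +
None of the listed candidates fits everything.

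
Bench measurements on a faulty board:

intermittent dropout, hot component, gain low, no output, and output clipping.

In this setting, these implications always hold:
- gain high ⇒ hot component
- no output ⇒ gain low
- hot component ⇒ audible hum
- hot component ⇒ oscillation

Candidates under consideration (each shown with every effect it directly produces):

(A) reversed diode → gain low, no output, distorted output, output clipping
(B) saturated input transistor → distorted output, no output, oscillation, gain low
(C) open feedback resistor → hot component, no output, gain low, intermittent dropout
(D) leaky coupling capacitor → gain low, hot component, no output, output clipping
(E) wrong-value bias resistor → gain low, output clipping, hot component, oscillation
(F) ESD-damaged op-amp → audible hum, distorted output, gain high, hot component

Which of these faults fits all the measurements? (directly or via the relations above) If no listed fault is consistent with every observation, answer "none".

none

Checking each candidate against the observations:
(A) reversed diode — intermittent dropout -; hot component -; gain low +; no output +; output clipping +
(B) saturated input transistor — intermittent dropout -; hot component -; gain low +; no output +; output clipping -
(C) open feedback resistor — does not account for output clipping
(D) leaky coupling capacitor — does not account for intermittent dropout
(E) wrong-value bias resistor — intermittent dropout -; hot component +; gain low +; no output -; output clipping +
(F) ESD-damaged op-amp — fails on intermittent dropout, gain low, no output, output clipping (predicts gain high, not gain low)
No candidate is consistent with all observations.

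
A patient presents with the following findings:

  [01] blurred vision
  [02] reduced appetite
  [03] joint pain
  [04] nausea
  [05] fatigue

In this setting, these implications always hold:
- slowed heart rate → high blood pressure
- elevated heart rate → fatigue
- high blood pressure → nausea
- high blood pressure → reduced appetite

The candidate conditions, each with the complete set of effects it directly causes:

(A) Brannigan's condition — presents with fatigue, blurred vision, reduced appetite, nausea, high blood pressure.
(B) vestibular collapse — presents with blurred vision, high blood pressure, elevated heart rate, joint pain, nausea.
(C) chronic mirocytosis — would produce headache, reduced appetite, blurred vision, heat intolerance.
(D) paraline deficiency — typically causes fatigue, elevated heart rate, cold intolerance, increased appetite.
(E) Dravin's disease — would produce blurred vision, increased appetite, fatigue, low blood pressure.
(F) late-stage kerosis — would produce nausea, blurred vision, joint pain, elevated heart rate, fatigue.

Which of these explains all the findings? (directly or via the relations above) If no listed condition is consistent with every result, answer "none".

Checking each candidate against the observations:
(A) Brannigan's condition — does not account for joint pain
(B) vestibular collapse — blurred vision +; reduced appetite + (by high blood pressure → reduced appetite); joint pain +; nausea +; fatigue + (by elevated heart rate → fatigue)
(C) chronic mirocytosis — does not account for joint pain, nausea, fatigue
(D) paraline deficiency — fails on blurred vision, reduced appetite, joint pain, nausea (predicts increased appetite, not reduced appetite)
(E) Dravin's disease — blurred vision +; reduced appetite -; joint pain -; nausea -; fatigue +
(F) late-stage kerosis — blurred vision +; reduced appetite -; joint pain +; nausea +; fatigue +
(B) alone accounts for all the evidence.

B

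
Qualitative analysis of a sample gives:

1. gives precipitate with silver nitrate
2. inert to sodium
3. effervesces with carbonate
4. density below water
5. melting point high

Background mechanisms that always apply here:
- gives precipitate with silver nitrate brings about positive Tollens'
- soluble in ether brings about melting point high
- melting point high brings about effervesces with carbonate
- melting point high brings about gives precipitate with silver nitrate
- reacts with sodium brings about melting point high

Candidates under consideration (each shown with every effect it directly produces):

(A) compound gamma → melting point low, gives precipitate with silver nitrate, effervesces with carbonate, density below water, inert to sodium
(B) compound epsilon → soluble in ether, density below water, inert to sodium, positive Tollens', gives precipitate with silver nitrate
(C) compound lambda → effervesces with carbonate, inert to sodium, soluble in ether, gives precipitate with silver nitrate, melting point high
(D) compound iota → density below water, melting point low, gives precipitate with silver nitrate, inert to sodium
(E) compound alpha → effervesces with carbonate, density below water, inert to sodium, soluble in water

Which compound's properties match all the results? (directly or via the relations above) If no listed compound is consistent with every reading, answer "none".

Checking each candidate against the observations:
(A) compound gamma — gives precipitate with silver nitrate match; inert to sodium match; effervesces with carbonate match; density below water match; melting point high miss
(B) compound epsilon — gives precipitate with silver nitrate match; inert to sodium match; effervesces with carbonate match (by soluble in ether → melting point high → effervesces with carbonate); density below water match; melting point high match (by soluble in ether → melting point high)
(C) compound lambda — gives precipitate with silver nitrate match; inert to sodium match; effervesces with carbonate match; density below water miss; melting point high match
(D) compound iota — fails on effervesces with carbonate, melting point high (predicts melting point low, not melting point high)
(E) compound alpha — gives precipitate with silver nitrate miss; inert to sodium match; effervesces with carbonate match; density below water match; melting point high miss
Only (B) is consistent with every observation.

B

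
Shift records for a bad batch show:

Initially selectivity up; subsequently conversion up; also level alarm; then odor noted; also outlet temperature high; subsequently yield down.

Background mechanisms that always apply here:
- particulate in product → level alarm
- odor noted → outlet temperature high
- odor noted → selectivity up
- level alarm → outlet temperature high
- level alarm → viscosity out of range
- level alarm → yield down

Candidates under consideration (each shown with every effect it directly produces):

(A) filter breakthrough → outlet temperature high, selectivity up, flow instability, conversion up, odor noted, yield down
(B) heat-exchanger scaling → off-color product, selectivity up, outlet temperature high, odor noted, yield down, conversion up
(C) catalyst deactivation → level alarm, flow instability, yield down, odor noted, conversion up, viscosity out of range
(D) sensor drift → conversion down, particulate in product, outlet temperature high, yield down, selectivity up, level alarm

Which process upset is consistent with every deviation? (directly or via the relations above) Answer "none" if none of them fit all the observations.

C

For each candidate, compare predicted effects to what was observed:
(A) filter breakthrough — does not account for level alarm
(B) heat-exchanger scaling — does not account for level alarm
(C) catalyst deactivation — selectivity up + (by odor noted → selectivity up); conversion up +; level alarm +; odor noted +; outlet temperature high + (by level alarm → outlet temperature high); yield down +
(D) sensor drift — fails on conversion up, odor noted (predicts conversion down, not conversion up)
(C) is the only candidate with no mismatches.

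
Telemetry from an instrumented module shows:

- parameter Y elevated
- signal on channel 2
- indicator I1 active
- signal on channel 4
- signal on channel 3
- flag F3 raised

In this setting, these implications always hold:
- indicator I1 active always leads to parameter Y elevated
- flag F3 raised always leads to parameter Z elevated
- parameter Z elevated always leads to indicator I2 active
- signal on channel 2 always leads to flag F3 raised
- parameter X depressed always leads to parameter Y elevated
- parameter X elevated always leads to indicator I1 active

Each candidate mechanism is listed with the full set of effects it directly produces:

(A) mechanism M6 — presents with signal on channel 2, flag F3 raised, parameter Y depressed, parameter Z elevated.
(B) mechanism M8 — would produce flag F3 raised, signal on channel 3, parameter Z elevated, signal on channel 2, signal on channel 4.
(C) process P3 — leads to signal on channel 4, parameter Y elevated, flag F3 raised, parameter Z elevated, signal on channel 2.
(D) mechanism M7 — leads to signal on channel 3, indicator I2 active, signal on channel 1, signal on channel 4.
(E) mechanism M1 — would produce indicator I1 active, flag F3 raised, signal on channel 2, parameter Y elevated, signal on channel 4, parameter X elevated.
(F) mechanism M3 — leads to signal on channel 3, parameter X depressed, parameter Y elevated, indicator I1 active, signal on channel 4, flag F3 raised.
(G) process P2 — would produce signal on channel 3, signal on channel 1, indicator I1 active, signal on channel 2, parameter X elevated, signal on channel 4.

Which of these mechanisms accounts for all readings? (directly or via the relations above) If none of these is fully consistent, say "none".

For each candidate, compare predicted effects to what was observed:
(A) mechanism M6 — fails on parameter Y elevated, indicator I1 active, signal on channel 4, signal on channel 3 (predicts parameter Y depressed, not parameter Y elevated)
(B) mechanism M8 — parameter Y elevated miss; signal on channel 2 match; indicator I1 active miss; signal on channel 4 match; signal on channel 3 match; flag F3 raised match
(C) process P3 — does not account for indicator I1 active, signal on channel 3
(D) mechanism M7 — does not account for parameter Y elevated, signal on channel 2, indicator I1 active, flag F3 raised
(E) mechanism M1 — does not account for signal on channel 3
(F) mechanism M3 — parameter Y elevated match; signal on channel 2 miss; indicator I1 active match; signal on channel 4 match; signal on channel 3 match; flag F3 raised match
(G) process P2 — accounts for every observation (parameter Y elevated through indicator I1 active → parameter Y elevated)
(G) alone accounts for all the evidence.

G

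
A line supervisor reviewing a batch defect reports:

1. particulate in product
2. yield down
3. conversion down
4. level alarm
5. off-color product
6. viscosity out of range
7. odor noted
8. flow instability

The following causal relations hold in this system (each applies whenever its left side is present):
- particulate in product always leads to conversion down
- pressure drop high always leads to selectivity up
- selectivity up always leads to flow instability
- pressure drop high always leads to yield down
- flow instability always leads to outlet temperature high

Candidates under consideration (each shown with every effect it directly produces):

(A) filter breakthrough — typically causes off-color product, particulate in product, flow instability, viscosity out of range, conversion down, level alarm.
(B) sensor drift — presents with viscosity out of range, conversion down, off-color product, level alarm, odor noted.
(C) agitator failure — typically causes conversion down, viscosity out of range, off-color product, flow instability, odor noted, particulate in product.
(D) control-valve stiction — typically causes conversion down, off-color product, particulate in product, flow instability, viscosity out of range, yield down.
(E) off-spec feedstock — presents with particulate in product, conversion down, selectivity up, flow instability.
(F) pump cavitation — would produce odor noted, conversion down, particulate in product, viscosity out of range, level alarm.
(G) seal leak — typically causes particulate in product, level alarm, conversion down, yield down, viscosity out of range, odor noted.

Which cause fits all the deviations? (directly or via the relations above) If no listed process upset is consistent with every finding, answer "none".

none

Checking each candidate against the observations:
(A) filter breakthrough — does not account for yield down, odor noted
(B) sensor drift — particulate in product -; yield down -; conversion down +; level alarm +; off-color product +; viscosity out of range +; odor noted +; flow instability -
(C) agitator failure — particulate in product +; yield down -; conversion down +; level alarm -; off-color product +; viscosity out of range +; odor noted +; flow instability +
(D) control-valve stiction — does not account for level alarm, odor noted
(E) off-spec feedstock — particulate in product +; yield down -; conversion down +; level alarm -; off-color product -; viscosity out of range -; odor noted -; flow instability +
(F) pump cavitation — does not account for yield down, off-color product, flow instability
(G) seal leak — does not account for off-color product, flow instability
Every candidate fails on at least one observation.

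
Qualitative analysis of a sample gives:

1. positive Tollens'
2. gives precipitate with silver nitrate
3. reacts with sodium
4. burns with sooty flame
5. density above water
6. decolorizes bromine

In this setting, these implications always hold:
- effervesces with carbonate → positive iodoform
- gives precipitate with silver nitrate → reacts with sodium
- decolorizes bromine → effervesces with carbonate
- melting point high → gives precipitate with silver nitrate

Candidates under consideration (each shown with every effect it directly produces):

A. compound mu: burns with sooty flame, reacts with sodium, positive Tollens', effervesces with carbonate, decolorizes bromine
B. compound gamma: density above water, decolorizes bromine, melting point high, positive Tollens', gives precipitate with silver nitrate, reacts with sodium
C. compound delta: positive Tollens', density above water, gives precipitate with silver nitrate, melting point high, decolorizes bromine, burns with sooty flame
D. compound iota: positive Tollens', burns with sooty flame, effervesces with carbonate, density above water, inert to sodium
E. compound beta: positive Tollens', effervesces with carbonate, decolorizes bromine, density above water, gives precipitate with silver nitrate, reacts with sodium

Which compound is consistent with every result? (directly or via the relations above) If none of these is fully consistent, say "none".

Checking each candidate against the observations:
(A) compound mu — positive Tollens' +; gives precipitate with silver nitrate -; reacts with sodium +; burns with sooty flame +; density above water -; decolorizes bromine +
(B) compound gamma — does not account for burns with sooty flame
(C) compound delta — positive Tollens' +; gives precipitate with silver nitrate +; reacts with sodium + (by gives precipitate with silver nitrate → reacts with sodium); burns with sooty flame +; density above water +; decolorizes bromine +
(D) compound iota — positive Tollens' +; gives precipitate with silver nitrate -; reacts with sodium -; burns with sooty flame +; density above water +; decolorizes bromine -
(E) compound beta — does not account for burns with sooty flame
(C) alone accounts for all the evidence.

C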